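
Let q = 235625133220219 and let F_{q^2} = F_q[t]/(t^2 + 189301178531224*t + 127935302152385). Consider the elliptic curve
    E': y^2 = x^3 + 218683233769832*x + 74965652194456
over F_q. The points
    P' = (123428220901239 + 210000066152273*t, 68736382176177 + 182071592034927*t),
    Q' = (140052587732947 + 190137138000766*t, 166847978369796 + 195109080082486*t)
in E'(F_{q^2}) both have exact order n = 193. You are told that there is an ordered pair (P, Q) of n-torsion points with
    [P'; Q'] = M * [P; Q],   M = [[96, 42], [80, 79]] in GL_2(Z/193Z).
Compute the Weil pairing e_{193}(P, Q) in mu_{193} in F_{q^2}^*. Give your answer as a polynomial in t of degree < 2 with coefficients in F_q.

103753646407810 + 163312796169558*t

Alternating bilinearity on E[193] (values in mu_{193} in F_{235625133220219^2}) gives e(P',Q') = e(P,Q)^det(M).
det(M) mod 193 = 171; its inverse in (Z/193)^* is 114 (check: 171*114 mod 193 = 1).
n = 193 = (11000001)_2 (8 bits, wt 3); accumulate f_{193,P'}(Q'+S)/f_{193,P'}(S) along the 7-step ladder.
The quotient is 224672396322920 + 181710580480323*t.
Raise to 114: e(P,Q) = 103753646407810 + 163312796169558*t in mu_{193}.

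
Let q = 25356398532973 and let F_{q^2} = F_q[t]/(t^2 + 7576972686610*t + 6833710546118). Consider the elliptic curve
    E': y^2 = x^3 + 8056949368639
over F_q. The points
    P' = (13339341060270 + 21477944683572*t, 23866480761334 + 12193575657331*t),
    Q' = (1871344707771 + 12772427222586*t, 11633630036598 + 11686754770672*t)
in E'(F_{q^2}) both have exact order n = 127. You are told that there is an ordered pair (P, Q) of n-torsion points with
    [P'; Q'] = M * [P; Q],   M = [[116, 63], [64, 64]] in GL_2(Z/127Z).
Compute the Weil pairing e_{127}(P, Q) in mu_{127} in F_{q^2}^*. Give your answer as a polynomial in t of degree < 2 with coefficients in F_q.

Alternating bilinearity on E[127] (values in mu_{127} in F_{25356398532973^2}) gives e(P',Q') = e(P,Q)^det(M).
det(M) mod 127 = 90; its inverse in (Z/127)^* is 24 (check: 90*24 mod 127 = 1).
Run Miller on y^2=x^3+8056949368639 over F_{25356398532973}: ladder 1111111 (7 bits); e = f_P(D_Q)/f_Q(D_P).
f_P(D_Q)/f_Q(D_P) = 10710125069531 + 22539247407063*t.
Finally e_{127}(P,Q) = 18557655452888 + 145515897504*t.

18557655452888 + 145515897504*t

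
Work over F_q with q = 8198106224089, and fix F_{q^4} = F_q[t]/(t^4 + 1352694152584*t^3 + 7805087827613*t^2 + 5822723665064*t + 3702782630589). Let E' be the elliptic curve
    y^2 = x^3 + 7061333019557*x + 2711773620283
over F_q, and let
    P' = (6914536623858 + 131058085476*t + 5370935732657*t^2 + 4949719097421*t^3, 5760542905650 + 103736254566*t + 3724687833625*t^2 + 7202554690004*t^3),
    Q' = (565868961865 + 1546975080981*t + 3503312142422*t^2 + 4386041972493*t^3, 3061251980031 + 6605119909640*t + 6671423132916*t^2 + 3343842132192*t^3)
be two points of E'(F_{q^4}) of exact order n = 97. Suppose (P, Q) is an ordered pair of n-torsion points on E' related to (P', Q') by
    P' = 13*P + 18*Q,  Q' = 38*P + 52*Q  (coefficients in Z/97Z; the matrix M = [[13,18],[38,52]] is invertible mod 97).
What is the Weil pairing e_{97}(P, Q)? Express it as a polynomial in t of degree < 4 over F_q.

7907734681033 + 3991475568029*t + 1120211516351*t^2 + 6443192160654*t^3

The 97-Weil pairing on E[97] over F_{8198106224089} is alternating-bilinear: e_{97}(P',Q') = e_{97}(P,Q)^det(M).
13*52 - 18*38 = -8; reduced mod 97: det = 89, inverse 12.
n = 97 = (1100001)_2 (7 bits, wt 3); accumulate f_{97,P'}(Q'+S)/f_{97,P'}(S) along the 6-step ladder.
Result: e(P',Q') = 2703046210466 + 1114423590571*t + 8144058107478*t^2 + 4353616106921*t^3.
Raise to 12: e(P,Q) = 7907734681033 + 3991475568029*t + 1120211516351*t^2 + 6443192160654*t^3 in mu_{97}.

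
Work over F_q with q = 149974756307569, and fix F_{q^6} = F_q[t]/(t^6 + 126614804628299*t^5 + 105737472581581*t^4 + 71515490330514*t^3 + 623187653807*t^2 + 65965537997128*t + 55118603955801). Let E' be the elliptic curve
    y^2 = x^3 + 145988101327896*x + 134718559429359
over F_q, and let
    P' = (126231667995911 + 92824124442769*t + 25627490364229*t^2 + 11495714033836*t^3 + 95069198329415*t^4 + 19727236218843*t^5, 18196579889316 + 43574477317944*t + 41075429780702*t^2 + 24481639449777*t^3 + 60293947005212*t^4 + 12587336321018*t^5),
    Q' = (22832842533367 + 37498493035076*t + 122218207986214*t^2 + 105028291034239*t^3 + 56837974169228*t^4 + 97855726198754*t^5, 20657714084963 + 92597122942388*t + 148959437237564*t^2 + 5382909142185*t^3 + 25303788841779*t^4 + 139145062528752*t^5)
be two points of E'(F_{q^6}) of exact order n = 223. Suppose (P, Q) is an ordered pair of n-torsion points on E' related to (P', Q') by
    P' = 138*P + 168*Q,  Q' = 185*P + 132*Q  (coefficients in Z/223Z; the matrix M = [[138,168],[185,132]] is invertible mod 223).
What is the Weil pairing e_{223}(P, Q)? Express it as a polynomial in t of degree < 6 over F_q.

Alternating bilinearity on E[223] (values in mu_{223} in F_{149974756307569^6}) gives e(P',Q') = e(P,Q)^det(M).
det M = 138*132 - 168*185 = -12864 = 70 (mod 223); 70^{-1} = 137 (mod 223).
Build f_{223,P'} and f_{223,Q'} via the 8-bit ladder of 223=11011111_2; evaluate at shifted divisors; quotient in F_{149974756307569^6}.
Miller gives e_{223}(P',Q') = 32820508081316 + 110290623804845*t + 138999383897139*t^2 + 124173029619317*t^3 + 145583585216806*t^4 + 71898451586540*t^5 in F_{149974756307569^6}.
e_{223}(P,Q) = (32820508081316 + 110290623804845*t + 138999383897139*t^2 + 124173029619317*t^3 + 145583585216806*t^4 + 71898451586540*t^5)^{137} = 79672987429089 + 80827822979350*t + 31949551738775*t^2 + 147343526926219*t^3 + 96393814159839*t^4 + 61699968561675*t^5.

79672987429089 + 80827822979350*t + 31949551738775*t^2 + 147343526926219*t^3 + 96393814159839*t^4 + 61699968561675*t^5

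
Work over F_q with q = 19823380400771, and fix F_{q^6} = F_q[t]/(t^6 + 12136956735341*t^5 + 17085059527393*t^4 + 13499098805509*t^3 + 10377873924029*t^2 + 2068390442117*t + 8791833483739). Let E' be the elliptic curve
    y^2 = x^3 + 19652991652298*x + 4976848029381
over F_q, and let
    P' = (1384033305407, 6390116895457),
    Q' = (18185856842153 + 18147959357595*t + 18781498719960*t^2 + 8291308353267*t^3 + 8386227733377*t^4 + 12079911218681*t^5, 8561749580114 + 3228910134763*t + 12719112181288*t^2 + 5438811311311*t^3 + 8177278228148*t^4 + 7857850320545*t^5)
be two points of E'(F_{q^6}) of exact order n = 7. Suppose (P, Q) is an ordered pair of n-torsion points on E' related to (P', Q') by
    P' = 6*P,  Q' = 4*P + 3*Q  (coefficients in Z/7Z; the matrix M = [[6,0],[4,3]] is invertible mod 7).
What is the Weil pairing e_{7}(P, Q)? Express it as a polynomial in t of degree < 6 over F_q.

Alternating bilinearity on E[7] (values in mu_{7} in F_{19823380400771^6}) gives e(P',Q') = e(P,Q)^det(M).
So e_{7}(P,Q) = e_{7}(P',Q')^{2}, since 4*2 = 1 mod 7.
Double-and-add over 111: 3-1 doublings, 3-1 additions; each step l_{T,T}/v_{2T} or l_{T,P'}/v at Q'+S for random S.
f_P(D_Q)/f_Q(D_P) = 13031228466485 + 12110161099729*t + 18955529804056*t^2 + 3050116382580*t^3 + 3231534742049*t^4 + 15991051053880*t^5.
(13031228466485 + 12110161099729*t + 18955529804056*t^2 + 3050116382580*t^3 + 3231534742049*t^4 + 15991051053880*t^5)^{2} mod (19823380400771,f) = 19222383892580 + 13266733224377*t + 6809514257416*t^2 + 13873883360130*t^3 + 17903835611142*t^4 + 19133746044649*t^5.

19222383892580 + 13266733224377*t + 6809514257416*t^2 + 13873883360130*t^3 + 17903835611142*t^4 + 19133746044649*t^5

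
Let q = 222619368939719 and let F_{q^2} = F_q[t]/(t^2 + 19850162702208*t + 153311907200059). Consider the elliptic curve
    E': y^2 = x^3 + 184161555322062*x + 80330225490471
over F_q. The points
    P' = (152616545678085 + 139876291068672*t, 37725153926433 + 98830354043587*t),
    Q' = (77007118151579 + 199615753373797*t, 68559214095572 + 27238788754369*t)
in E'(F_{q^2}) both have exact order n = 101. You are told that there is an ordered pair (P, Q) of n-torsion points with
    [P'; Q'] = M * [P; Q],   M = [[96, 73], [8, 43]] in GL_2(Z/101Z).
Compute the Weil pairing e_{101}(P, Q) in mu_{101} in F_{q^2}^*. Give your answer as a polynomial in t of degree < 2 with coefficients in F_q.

208293960203416 + 106625392694804*t

e_{101} is bilinear + alternating on E[101], so e_{101}(96*P + 73*Q, 8*P + 43*Q) = e_{101}(P,Q)^(96*43-73*8).
So e_{101}(P,Q) = e_{101}(P',Q')^{45}, since 9*45 = 1 mod 101.
n = 101 = (1100101)_2 (7 bits, wt 4); accumulate f_{101,P'}(Q'+S)/f_{101,P'}(S) along the 6-step ladder.
Miller gives e_{101}(P',Q') = 197026693233767 + 200496699194512*t in F_{222619368939719^2}.
(197026693233767 + 200496699194512*t)^{45} mod (222619368939719,f) = 208293960203416 + 106625392694804*t.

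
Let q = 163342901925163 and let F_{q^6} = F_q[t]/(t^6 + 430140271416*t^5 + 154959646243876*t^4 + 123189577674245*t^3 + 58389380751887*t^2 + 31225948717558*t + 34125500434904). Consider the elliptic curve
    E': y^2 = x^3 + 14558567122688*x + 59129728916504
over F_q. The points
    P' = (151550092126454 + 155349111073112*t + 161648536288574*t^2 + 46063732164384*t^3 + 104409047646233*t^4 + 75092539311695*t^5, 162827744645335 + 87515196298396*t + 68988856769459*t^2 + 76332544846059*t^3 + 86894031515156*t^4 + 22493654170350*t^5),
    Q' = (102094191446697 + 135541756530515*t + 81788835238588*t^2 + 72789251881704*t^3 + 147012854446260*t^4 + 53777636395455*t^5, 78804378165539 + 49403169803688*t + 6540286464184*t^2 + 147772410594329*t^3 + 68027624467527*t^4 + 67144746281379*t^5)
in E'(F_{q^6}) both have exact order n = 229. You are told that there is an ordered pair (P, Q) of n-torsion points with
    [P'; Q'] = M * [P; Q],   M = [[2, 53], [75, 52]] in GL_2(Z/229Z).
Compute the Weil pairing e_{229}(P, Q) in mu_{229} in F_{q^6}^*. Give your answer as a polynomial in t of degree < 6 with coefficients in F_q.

Since e_{229}(P,P)=e_{229}(Q,Q)=1 and e_{229}(Q,P)=e_{229}(P,Q)^{-1}, expanding e_{229}(2*P + 53*Q,75*P + 52*Q) leaves e(P,Q)^det(M).
So e_{229}(P,Q) = e_{229}(P',Q')^{177}, since 22*177 = 1 mod 229.
Miller loop for e_{229} over F_{163342901925163^6}: bits of 229 = 11100101; 7 double steps + 4 add steps, l/v at each.
Result: e(P',Q') = 29621948944136 + 656703575949*t + 103649621552446*t^2 + 13775882199293*t^3 + 5955044982433*t^4 + 54132621123257*t^5.
e_{229}(P,Q) = (29621948944136 + 656703575949*t + 103649621552446*t^2 + 13775882199293*t^3 + 5955044982433*t^4 + 54132621123257*t^5)^{177} = 139987112635528 + 121509409464740*t + 25424679468299*t^2 + 16657536708275*t^3 + 156785958073274*t^4 + 96978592622637*t^5.

139987112635528 + 121509409464740*t + 25424679468299*t^2 + 16657536708275*t^3 + 156785958073274*t^4 + 96978592622637*t^5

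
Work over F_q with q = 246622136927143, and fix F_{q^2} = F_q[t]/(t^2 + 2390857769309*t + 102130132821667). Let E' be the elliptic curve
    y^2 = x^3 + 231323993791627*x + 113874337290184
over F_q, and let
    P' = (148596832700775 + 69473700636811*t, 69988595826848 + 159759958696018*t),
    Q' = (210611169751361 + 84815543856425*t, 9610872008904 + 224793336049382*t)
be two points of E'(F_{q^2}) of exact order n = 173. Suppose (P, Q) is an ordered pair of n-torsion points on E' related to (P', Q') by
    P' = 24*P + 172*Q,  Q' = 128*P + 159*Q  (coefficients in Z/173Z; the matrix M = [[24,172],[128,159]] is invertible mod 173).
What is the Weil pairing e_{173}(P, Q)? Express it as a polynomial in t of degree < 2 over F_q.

19775393282678 + 16380426480248*t

Alternating bilinearity on E[173] (values in mu_{173} in F_{246622136927143^2}) gives e(P',Q') = e(P,Q)^det(M).
Hence e(P,Q) = e(P',Q')^{84} where 84 = 138^{-1} mod 173.
Double-and-add over 10101101: 8-1 doublings, 5-1 additions; each step l_{T,T}/v_{2T} or l_{T,P'}/v at Q'+S for random S.
The quotient is 32250599743688 + 78047673501643*t.
(32250599743688 + 78047673501643*t)^{84} mod (246622136927143,f) = 19775393282678 + 16380426480248*t.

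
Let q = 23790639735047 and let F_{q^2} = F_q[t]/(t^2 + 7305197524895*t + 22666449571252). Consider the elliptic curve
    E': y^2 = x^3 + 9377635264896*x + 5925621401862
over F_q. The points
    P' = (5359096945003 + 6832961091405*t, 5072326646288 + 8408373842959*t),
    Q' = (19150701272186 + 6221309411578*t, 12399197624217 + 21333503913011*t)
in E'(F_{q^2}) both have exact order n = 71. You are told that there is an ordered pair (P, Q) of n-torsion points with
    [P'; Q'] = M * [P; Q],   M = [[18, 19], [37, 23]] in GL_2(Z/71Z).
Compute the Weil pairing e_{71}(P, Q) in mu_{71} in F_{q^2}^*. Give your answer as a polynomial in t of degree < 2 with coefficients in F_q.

17393091677772 + 2935162445395*t

Under M = [[18,19],[37,23]] in GL_2(Z/71), e_{71}(P',Q') = e_{71}(P,Q)^(18*23-19*37 mod 71).
Hence e(P,Q) = e(P',Q')^{14} where 14 = 66^{-1} mod 71.
Build f_{71,P'} and f_{71,Q'} via the 7-bit ladder of 71=1000111_2; evaluate at shifted divisors; quotient in F_{23790639735047^2}.
Miller gives e_{71}(P',Q') = 6966083752484 + 21656382001487*t in F_{23790639735047^2}.
Raise to 14: e(P,Q) = 17393091677772 + 2935162445395*t in mu_{71}.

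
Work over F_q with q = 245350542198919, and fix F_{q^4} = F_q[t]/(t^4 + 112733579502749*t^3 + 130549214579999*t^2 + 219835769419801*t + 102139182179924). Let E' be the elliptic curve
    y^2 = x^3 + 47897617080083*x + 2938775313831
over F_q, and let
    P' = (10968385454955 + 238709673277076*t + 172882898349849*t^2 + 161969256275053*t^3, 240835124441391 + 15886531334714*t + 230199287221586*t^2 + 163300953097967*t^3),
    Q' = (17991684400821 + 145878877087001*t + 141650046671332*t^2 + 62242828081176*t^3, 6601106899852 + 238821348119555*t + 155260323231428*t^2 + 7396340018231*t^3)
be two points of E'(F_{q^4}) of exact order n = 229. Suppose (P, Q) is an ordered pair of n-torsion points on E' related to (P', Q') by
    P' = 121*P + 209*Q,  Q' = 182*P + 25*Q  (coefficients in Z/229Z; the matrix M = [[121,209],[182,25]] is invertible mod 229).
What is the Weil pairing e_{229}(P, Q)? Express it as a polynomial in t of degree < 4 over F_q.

146033069414 + 21475949210881*t + 64326713994099*t^2 + 78975913449626*t^3

The 229-Weil pairing on E[229] over F_{245350542198919} is alternating-bilinear: e_{229}(P',Q') = e_{229}(P,Q)^det(M).
Inverting 24 mod 229: 105. Thus e_{229}(P,Q) = e(P',Q')^{105}.
Double-and-add over 11100101: 8-1 doublings, 5-1 additions; each step l_{T,T}/v_{2T} or l_{T,P'}/v at Q'+S for random S.
The quotient is 237368669728724 + 85909550462710*t + 174946553435992*t^2 + 43776301811319*t^3.
(237368669728724 + 85909550462710*t + 174946553435992*t^2 + 43776301811319*t^3)^{105} mod (245350542198919,f) = 146033069414 + 21475949210881*t + 64326713994099*t^2 + 78975913449626*t^3.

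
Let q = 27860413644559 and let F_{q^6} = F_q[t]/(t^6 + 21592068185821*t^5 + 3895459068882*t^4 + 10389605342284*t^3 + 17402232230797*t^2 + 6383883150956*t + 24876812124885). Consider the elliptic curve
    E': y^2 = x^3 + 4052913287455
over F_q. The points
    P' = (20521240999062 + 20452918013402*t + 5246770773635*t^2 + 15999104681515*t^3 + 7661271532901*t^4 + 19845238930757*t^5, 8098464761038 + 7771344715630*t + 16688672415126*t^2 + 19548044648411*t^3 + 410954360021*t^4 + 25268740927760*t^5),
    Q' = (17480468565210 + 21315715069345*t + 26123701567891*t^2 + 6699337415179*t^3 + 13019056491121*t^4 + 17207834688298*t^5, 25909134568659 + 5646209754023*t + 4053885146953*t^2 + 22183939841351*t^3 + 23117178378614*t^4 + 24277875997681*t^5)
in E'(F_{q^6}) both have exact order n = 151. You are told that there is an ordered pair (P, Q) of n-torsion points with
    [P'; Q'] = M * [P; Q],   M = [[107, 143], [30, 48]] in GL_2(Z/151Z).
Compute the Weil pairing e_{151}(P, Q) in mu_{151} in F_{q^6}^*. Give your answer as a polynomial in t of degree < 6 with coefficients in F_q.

e_{151} is bilinear + alternating on E[151], so e_{151}(107*P + 143*Q, 30*P + 48*Q) = e_{151}(P,Q)^(107*48-143*30).
107*48 - 143*30 = 846; reduced mod 151: det = 91, inverse 78.
Double-and-add over 10010111: 8-1 doublings, 5-1 additions; each step l_{T,T}/v_{2T} or l_{T,P'}/v at Q'+S for random S.
So e_{151}(P',Q') = 7009075435368 + 22387514393746*t + 22204107289232*t^2 + 16334406723678*t^3 + 16554981902501*t^4 + 18636583748077*t^5.
Raise to 78: e(P,Q) = 12383828710394 + 8191208031654*t + 13612313912298*t^2 + 11513800462760*t^3 + 4810861622843*t^4 + 27466711231353*t^5 in mu_{151}.

12383828710394 + 8191208031654*t + 13612313912298*t^2 + 11513800462760*t^3 + 4810861622843*t^4 + 27466711231353*t^5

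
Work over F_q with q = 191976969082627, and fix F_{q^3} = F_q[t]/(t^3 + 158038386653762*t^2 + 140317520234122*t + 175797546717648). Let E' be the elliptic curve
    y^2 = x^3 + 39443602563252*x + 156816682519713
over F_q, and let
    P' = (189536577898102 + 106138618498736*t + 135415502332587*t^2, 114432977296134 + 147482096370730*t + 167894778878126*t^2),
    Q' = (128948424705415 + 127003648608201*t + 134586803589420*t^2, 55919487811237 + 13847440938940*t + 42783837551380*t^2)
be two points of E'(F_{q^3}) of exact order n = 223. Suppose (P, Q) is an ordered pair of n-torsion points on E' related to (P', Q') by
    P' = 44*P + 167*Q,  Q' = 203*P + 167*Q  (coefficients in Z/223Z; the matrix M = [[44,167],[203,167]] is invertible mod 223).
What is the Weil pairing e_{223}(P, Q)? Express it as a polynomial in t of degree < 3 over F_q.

e_{223} is bilinear + alternating on E[223], so e_{223}(44*P + 167*Q, 203*P + 167*Q) = e_{223}(P,Q)^(44*167-167*203).
det M = 44*167 - 167*203 = -26553 = 207 (mod 223); 207^{-1} = 209 (mod 223).
Build f_{223,P'} and f_{223,Q'} via the 8-bit ladder of 223=11011111_2; evaluate at shifted divisors; quotient in F_{191976969082627^3}.
f_P(D_Q)/f_Q(D_P) = 20315822736250 + 113180172914722*t + 66856927633848*t^2.
Finally e_{223}(P,Q) = 55204340500038 + 14295780342706*t + 38027932586134*t^2.

55204340500038 + 14295780342706*t + 38027932586134*t^2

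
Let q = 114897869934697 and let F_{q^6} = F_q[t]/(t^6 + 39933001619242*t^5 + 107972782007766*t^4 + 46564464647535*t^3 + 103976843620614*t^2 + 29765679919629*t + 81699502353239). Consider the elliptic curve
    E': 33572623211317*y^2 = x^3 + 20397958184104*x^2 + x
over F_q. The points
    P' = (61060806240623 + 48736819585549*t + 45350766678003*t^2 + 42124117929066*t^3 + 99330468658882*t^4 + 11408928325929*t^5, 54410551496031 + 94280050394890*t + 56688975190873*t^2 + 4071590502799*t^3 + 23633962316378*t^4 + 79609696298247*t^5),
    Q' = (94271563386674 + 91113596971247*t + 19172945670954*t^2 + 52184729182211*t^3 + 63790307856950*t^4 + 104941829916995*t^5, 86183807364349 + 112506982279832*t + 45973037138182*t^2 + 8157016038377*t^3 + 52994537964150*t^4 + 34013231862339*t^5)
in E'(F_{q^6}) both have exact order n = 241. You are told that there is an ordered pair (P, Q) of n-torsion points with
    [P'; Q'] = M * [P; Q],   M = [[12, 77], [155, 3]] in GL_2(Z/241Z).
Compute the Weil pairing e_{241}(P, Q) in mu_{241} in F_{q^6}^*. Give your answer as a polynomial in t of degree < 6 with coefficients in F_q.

37213375487877 + 32918679412670*t + 78637774412549*t^2 + 55921736095901*t^3 + 41836659002099*t^4 + 23905138854148*t^5

e_{241}(aP+bQ,cP+dQ) = e_{241}(P,Q)^(ad-bc); with (a,b,c,d)=(12,77,155,3) this gives the det-241 law.
Hence e(P,Q) = e(P',Q')^{83} where 83 = 151^{-1} mod 241.
Set x_W=35381306688731*u+71982227039536, y_W=35381306688731*v; then E': y_W^2=x_W^3+112086996388976*x_W+54157399220556.
Build f_{241,P'} and f_{241,Q'} via the 8-bit ladder of 241=11110001_2; evaluate at shifted divisors; quotient in F_{114897869934697^6}.
e_{241}(P',Q') = 38377614875153 + 106773295026219*t + 103155473257532*t^2 + 72540047532944*t^3 + 108019588255356*t^4 + 43932366466094*t^5.
(38377614875153 + 106773295026219*t + 103155473257532*t^2 + 72540047532944*t^3 + 108019588255356*t^4 + 43932366466094*t^5)^{83} mod (114897869934697,f) = 37213375487877 + 32918679412670*t + 78637774412549*t^2 + 55921736095901*t^3 + 41836659002099*t^4 + 23905138854148*t^5.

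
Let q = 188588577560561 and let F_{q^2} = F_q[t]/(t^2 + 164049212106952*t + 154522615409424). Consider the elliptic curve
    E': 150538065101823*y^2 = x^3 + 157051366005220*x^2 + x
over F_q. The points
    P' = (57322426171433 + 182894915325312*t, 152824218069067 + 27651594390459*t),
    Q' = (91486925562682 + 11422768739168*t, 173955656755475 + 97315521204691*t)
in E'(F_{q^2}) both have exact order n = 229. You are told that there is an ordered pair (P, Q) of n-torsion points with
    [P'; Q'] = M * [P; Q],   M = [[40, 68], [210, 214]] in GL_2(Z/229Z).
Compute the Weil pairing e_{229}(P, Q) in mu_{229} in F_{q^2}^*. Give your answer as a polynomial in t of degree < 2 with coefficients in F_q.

12924167624446 + 188279044679196*t

Under M = [[40,68],[210,214]] in GL_2(Z/229), e_{229}(P',Q') = e_{229}(P,Q)^(40*214-68*210 mod 229).
Inverting 5 mod 229: 46. Thus e_{229}(P,Q) = e(P',Q')^{46}.
Montgomery->Weierstrass: x_W = 2401545999261*x+3508903513123, y_W=2401545999261*y on F_{188588577560561}; lands on y^2=x^3+20000787797068*x+61937545584052.
n = 229 = (11100101)_2 (8 bits, wt 5); accumulate f_{229,P'}(Q'+S)/f_{229,P'}(S) along the 7-step ladder.
Miller gives e_{229}(P',Q') = 103322875871859 + 72746416906006*t in F_{188588577560561^2}.
(103322875871859 + 72746416906006*t)^{46} mod (188588577560561,f) = 12924167624446 + 188279044679196*t.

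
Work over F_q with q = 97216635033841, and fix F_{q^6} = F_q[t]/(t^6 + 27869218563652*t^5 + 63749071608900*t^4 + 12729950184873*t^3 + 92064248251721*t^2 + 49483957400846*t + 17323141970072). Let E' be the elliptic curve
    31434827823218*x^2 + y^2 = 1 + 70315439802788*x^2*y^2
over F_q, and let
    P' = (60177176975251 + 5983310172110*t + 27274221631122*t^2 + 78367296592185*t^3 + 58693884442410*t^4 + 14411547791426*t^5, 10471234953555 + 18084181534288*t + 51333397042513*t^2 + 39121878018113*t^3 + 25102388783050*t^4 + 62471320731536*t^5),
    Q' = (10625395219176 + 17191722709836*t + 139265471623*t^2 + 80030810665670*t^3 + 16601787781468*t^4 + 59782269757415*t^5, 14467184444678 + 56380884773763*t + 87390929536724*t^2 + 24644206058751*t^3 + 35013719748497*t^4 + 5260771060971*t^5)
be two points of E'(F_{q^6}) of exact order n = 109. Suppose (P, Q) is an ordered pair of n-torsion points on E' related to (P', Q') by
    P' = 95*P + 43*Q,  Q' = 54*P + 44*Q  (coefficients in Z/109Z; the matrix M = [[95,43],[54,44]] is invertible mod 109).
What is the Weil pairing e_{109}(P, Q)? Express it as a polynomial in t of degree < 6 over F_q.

9657002956392 + 46070937979059*t + 36537254365328*t^2 + 26553565564416*t^3 + 30132332777640*t^4 + 10241142484460*t^5

e_{109}(aP+bQ,cP+dQ) = e_{109}(P,Q)^(ad-bc); with (a,b,c,d)=(95,43,54,44) this gives the det-109 law.
Inverting 5 mod 109: 22. Thus e_{109}(P,Q) = e(P',Q')^{22}.
Map (x,y)_Ed via u=(1+y)/(1-y), v=(1+y)/((1-y)x) to Montgomery A=46080684343447,B=66737631715732; then to (a',b')=(27037855073207,0).
Double-and-add over 1101101: 7-1 doublings, 5-1 additions; each step l_{T,T}/v_{2T} or l_{T,P'}/v at Q'+S for random S.
So e_{109}(P',Q') = 43041718735161 + 2567566462702*t + 44714618878683*t^2 + 62106055748916*t^3 + 20516172737755*t^4 + 86567261715360*t^5.
e_{109}(P,Q) = (43041718735161 + 2567566462702*t + 44714618878683*t^2 + 62106055748916*t^3 + 20516172737755*t^4 + 86567261715360*t^5)^{22} = 9657002956392 + 46070937979059*t + 36537254365328*t^2 + 26553565564416*t^3 + 30132332777640*t^4 + 10241142484460*t^5.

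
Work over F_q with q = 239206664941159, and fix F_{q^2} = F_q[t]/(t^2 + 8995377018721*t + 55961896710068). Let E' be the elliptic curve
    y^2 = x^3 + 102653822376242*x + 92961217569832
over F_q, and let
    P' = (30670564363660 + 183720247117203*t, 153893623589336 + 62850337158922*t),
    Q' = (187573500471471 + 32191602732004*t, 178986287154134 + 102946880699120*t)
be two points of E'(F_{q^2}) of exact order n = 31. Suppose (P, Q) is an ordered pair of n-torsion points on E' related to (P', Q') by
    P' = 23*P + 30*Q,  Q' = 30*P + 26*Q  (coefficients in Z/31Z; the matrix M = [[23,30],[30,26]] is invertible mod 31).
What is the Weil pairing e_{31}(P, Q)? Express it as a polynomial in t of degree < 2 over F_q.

e_{31}(aP+bQ,cP+dQ) = e_{31}(P,Q)^(ad-bc); with (a,b,c,d)=(23,30,30,26) this gives the det-31 law.
So e_{31}(P,Q) = e_{31}(P',Q')^{4}, since 8*4 = 1 mod 31.
Double-and-add over 11111: 5-1 doublings, 5-1 additions; each step l_{T,T}/v_{2T} or l_{T,P'}/v at Q'+S for random S.
e_{31}(P',Q') = 37203191049629 + 162095800427513*t.
Finally e_{31}(P,Q) = 105920697654271 + 2657478159662*t.

105920697654271 + 2657478159662*t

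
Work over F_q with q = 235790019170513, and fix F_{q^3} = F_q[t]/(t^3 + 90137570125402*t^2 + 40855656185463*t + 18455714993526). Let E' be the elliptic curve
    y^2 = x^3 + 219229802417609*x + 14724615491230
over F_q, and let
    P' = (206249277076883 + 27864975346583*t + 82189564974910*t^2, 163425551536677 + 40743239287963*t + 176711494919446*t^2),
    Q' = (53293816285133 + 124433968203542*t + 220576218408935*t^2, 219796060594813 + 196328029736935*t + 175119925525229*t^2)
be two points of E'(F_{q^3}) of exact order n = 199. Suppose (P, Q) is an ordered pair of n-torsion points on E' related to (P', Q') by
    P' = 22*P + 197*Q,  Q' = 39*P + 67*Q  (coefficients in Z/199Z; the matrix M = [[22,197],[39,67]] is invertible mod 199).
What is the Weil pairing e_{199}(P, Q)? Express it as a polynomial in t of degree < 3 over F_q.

164758172302720 + 151081965586719*t + 110415864079598*t^2

Under M = [[22,197],[39,67]] in GL_2(Z/199), e_{199}(P',Q') = e_{199}(P,Q)^(22*67-197*39 mod 199).
So e_{199}(P,Q) = e_{199}(P',Q')^{194}, since 159*194 = 1 mod 199.
8-bit Miller (11000111) on E'/F_{235790019170513} with a'=219229802417609, b'=14724615491230: accumulate tangent/chord ratios at Q'+S and P'+S'.
Result: e(P',Q') = 206051224278210 + 130737702768159*t + 143155498158425*t^2.
Hence e(P,Q) = 164758172302720 + 151081965586719*t + 110415864079598*t^2 in F_{235790019170513^3}^*.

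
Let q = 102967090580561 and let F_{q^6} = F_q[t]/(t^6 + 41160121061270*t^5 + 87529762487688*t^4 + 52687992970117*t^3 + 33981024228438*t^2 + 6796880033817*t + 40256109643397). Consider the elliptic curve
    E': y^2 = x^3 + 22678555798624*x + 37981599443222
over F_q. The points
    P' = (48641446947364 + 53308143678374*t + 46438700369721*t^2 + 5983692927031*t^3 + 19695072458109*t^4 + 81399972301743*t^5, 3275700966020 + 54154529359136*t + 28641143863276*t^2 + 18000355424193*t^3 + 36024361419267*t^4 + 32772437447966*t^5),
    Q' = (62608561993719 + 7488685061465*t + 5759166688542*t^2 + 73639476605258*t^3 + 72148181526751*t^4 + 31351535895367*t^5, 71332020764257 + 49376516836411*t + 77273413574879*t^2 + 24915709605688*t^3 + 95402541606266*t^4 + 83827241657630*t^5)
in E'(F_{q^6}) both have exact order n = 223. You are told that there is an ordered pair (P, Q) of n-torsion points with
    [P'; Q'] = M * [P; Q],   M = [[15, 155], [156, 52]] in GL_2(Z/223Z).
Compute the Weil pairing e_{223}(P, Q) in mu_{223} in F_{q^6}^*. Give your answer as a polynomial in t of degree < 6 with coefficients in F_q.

The 223-Weil pairing on E[223] over F_{102967090580561} is alternating-bilinear: e_{223}(P',Q') = e_{223}(P,Q)^det(M).
det M = 15*52 - 155*156 = -23400 = 15 (mod 223); 15^{-1} = 119 (mod 223).
Build f_{223,P'} and f_{223,Q'} via the 8-bit ladder of 223=11011111_2; evaluate at shifted divisors; quotient in F_{102967090580561^6}.
f_P(D_Q)/f_Q(D_P) = 17198355022802 + 51613307508147*t + 54522377278355*t^2 + 78901954998300*t^3 + 72536264579526*t^4 + 97060780521736*t^5.
e_{223}(P,Q) = (17198355022802 + 51613307508147*t + 54522377278355*t^2 + 78901954998300*t^3 + 72536264579526*t^4 + 97060780521736*t^5)^{119} = 49893284756246 + 44725374251399*t + 62619144063443*t^2 + 96107581838823*t^3 + 101203843992842*t^4 + 81549197437057*t^5.

49893284756246 + 44725374251399*t + 62619144063443*t^2 + 96107581838823*t^3 + 101203843992842*t^4 + 81549197437057*t^5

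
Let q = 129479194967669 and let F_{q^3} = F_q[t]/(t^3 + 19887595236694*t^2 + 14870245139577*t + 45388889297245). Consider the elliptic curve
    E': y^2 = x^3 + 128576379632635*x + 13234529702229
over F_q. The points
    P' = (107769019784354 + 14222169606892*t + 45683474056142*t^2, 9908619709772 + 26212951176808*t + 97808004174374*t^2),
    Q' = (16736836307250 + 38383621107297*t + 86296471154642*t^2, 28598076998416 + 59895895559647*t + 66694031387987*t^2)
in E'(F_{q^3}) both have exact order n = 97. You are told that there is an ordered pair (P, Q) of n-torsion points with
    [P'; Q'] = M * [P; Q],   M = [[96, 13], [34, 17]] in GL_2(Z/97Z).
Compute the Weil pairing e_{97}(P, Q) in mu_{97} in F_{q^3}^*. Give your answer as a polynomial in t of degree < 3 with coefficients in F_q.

77097665760587 + 92221346626442*t + 36070166040018*t^2

The 97-Weil pairing on E[97] over F_{129479194967669} is alternating-bilinear: e_{97}(P',Q') = e_{97}(P,Q)^det(M).
det(M) mod 97 = 26; its inverse in (Z/97)^* is 56 (check: 26*56 mod 97 = 1).
7-bit Miller (1100001) on E'/F_{129479194967669} with a'=128576379632635, b'=13234529702229: accumulate tangent/chord ratios at Q'+S and P'+S'.
Miller gives e_{97}(P',Q') = 128403695870634 + 96807641943489*t + 5354774533041*t^2 in F_{129479194967669^3}.
Finally e_{97}(P,Q) = 77097665760587 + 92221346626442*t + 36070166040018*t^2.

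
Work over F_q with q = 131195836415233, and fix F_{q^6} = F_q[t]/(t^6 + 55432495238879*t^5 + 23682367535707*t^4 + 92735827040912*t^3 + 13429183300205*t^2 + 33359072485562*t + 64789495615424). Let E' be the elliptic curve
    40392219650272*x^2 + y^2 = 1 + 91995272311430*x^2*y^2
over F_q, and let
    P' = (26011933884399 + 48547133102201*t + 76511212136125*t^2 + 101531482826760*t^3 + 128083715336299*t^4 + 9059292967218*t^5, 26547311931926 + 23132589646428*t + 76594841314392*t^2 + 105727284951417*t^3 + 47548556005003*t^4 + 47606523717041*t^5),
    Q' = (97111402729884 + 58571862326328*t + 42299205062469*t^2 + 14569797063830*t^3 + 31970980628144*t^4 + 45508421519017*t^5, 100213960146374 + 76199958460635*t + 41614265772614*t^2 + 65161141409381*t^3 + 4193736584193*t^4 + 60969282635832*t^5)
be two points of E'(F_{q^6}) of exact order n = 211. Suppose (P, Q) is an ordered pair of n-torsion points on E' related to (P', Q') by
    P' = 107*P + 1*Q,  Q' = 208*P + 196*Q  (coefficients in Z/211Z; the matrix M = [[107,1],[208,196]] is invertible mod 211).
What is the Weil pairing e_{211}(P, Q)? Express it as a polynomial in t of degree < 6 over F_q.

26483526452623 + 43141431741508*t + 119816718711894*t^2 + 54852808747218*t^3 + 25046641525957*t^4 + 44373073783287*t^5

Alternating bilinearity on E[211] (values in mu_{211} in F_{131195836415233^6}) gives e(P',Q') = e(P,Q)^det(M).
Hence e(P,Q) = e(P',Q')^{27} where 27 = 86^{-1} mod 211.
Map (x,y)_Ed via u=(1+y)/(1-y), v=(1+y)/((1-y)x) to Montgomery A=70166114243524,B=96550561062979; then to (a',b')=(72343683143647,118909742045518).
Miller loop for e_{211} over F_{131195836415233^6}: bits of 211 = 11010011; 7 double steps + 4 add steps, l/v at each.
f_P(D_Q)/f_Q(D_P) = 62052392846462 + 31248957322178*t + 28770374121909*t^2 + 121105216751937*t^3 + 74433775018919*t^4 + 121585933272718*t^5.
Hence e(P,Q) = 26483526452623 + 43141431741508*t + 119816718711894*t^2 + 54852808747218*t^3 + 25046641525957*t^4 + 44373073783287*t^5 in F_{131195836415233^6}^*.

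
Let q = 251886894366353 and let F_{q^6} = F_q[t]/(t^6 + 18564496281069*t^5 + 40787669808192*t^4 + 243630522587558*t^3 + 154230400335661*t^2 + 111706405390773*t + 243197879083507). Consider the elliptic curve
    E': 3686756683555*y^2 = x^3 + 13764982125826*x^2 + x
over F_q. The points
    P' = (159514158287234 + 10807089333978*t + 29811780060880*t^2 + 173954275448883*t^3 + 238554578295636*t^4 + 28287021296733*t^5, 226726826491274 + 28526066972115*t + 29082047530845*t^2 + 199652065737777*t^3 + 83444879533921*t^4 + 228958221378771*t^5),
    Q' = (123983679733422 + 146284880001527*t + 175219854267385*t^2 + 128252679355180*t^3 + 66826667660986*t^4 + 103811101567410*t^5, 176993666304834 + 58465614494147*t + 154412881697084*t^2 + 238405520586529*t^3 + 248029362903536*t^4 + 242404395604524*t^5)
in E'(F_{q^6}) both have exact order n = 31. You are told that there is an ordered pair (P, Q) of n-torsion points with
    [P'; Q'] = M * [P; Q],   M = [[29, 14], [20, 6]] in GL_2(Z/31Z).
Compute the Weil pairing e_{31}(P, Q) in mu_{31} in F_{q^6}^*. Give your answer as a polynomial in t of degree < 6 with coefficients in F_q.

Alternating bilinearity on E[31] (values in mu_{31} in F_{251886894366353^6}) gives e(P',Q') = e(P,Q)^det(M).
Hence e(P,Q) = e(P',Q')^{19} where 19 = 18^{-1} mod 31.
Set x_W=49889053955921*u+182415409652647, y_W=49889053955921*v; then E': y_W^2=x_W^3+17264433472346*x_W+94347904812817.
Double-and-add over 11111: 5-1 doublings, 5-1 additions; each step l_{T,T}/v_{2T} or l_{T,P'}/v at Q'+S for random S.
e_{31}(P',Q') = 228824164678637 + 93734733794809*t + 169350463975035*t^2 + 97382615777507*t^3 + 103317904499526*t^4 + 12932190122967*t^5.
e_{31}(P,Q) = (228824164678637 + 93734733794809*t + 169350463975035*t^2 + 97382615777507*t^3 + 103317904499526*t^4 + 12932190122967*t^5)^{19} = 129176377891988 + 246106232205445*t + 159947922625434*t^2 + 78907671932209*t^3 + 150229086784273*t^4 + 182318389454544*t^5.

129176377891988 + 246106232205445*t + 159947922625434*t^2 + 78907671932209*t^3 + 150229086784273*t^4 + 182318389454544*t^5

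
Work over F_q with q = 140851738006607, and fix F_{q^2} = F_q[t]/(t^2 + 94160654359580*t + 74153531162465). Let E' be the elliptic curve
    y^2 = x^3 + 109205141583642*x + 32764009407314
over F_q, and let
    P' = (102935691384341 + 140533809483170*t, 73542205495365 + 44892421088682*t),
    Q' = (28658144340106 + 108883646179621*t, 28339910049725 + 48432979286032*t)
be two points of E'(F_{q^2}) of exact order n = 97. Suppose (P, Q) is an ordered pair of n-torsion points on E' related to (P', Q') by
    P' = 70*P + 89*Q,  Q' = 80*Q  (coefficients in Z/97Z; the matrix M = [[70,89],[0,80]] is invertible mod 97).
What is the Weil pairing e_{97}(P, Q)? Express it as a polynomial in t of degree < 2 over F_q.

87088870631240 + 36360620608313*t

Since e_{97}(P,P)=e_{97}(Q,Q)=1 and e_{97}(Q,P)=e_{97}(P,Q)^{-1}, expanding e_{97}(70*P + 89*Q,80*Q) leaves e(P,Q)^det(M).
det(M) mod 97 = 71; its inverse in (Z/97)^* is 41 (check: 71*41 mod 97 = 1).
Run Miller on y^2=x^3+109205141583642*x+32764009407314 over F_{140851738006607}: ladder 1100001 (7 bits); e = f_P(D_Q)/f_Q(D_P).
So e_{97}(P',Q') = 63311676696744 + 1095685650067*t.
Thus e_{97}(P,Q) = 87088870631240 + 36360620608313*t.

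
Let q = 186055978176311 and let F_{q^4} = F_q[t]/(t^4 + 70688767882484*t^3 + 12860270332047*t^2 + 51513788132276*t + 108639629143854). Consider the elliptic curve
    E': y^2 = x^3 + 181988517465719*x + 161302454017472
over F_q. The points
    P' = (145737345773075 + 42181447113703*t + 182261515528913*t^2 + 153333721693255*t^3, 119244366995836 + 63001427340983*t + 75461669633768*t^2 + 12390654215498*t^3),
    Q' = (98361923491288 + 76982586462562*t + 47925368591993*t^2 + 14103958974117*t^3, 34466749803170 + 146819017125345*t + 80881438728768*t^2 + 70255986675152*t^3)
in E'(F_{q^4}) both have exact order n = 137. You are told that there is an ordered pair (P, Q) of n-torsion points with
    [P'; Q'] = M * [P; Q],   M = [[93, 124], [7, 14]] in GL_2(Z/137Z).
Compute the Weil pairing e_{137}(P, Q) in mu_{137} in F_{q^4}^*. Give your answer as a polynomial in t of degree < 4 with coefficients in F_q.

77610682742263 + 85364826681005*t + 48418124353584*t^2 + 51927094520893*t^3

e_{137}(aP+bQ,cP+dQ) = e_{137}(P,Q)^(ad-bc); with (a,b,c,d)=(93,124,7,14) this gives the det-137 law.
93*14 - 124*7 = 434; reduced mod 137: det = 23, inverse 6.
Build f_{137,P'} and f_{137,Q'} via the 8-bit ladder of 137=10001001_2; evaluate at shifted divisors; quotient in F_{186055978176311^4}.
Miller gives e_{137}(P',Q') = 105081025867987 + 32735926485973*t + 180247656831325*t^2 + 58548296767341*t^3 in F_{186055978176311^4}.
(105081025867987 + 32735926485973*t + 180247656831325*t^2 + 58548296767341*t^3)^{6} mod (186055978176311,f) = 77610682742263 + 85364826681005*t + 48418124353584*t^2 + 51927094520893*t^3.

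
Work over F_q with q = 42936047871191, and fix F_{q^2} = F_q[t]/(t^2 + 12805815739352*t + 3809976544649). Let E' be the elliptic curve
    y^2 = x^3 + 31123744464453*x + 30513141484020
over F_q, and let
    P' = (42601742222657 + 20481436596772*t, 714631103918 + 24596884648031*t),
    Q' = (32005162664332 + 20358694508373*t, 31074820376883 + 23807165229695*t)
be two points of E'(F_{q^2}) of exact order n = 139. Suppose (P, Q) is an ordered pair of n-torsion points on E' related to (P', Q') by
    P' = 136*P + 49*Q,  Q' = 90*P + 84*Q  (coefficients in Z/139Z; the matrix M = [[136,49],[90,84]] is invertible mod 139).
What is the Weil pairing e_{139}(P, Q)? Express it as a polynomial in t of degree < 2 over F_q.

Since e_{139}(P,P)=e_{139}(Q,Q)=1 and e_{139}(Q,P)=e_{139}(P,Q)^{-1}, expanding e_{139}(136*P + 49*Q,90*P + 84*Q) leaves e(P,Q)^det(M).
Inverting 64 mod 139: 63. Thus e_{139}(P,Q) = e(P',Q')^{63}.
n = 139 = (10001011)_2 (8 bits, wt 4); accumulate f_{139,P'}(Q'+S)/f_{139,P'}(S) along the 7-step ladder.
Miller gives e_{139}(P',Q') = 9113207285745 + 33917416054537*t in F_{42936047871191^2}.
(9113207285745 + 33917416054537*t)^{63} mod (42936047871191,f) = 40354172513355 + 38049395089690*t.

40354172513355 + 38049395089690*t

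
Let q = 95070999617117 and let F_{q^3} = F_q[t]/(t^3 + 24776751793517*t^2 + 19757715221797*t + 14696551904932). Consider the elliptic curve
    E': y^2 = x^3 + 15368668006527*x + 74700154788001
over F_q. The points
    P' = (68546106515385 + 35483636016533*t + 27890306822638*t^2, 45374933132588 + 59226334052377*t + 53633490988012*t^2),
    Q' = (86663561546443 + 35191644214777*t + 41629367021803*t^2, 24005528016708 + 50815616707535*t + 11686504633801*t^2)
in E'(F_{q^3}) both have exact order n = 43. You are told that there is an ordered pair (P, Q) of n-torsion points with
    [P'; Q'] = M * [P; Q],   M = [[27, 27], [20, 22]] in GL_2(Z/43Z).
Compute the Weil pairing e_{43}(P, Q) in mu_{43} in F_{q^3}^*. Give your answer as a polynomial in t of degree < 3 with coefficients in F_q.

87993988404893 + 21520311851646*t + 29897743654650*t^2

e_{43} is bilinear + alternating on E[43], so e_{43}(27*P + 27*Q, 20*P + 22*Q) = e_{43}(P,Q)^(27*22-27*20).
Inverting 11 mod 43: 4. Thus e_{43}(P,Q) = e(P',Q')^{4}.
Build f_{43,P'} and f_{43,Q'} via the 6-bit ladder of 43=101011_2; evaluate at shifted divisors; quotient in F_{95070999617117^3}.
f_P(D_Q)/f_Q(D_P) = 56168529493350 + 84982540965610*t + 64131388301921*t^2.
e_{43}(P,Q) = (56168529493350 + 84982540965610*t + 64131388301921*t^2)^{4} = 87993988404893 + 21520311851646*t + 29897743654650*t^2.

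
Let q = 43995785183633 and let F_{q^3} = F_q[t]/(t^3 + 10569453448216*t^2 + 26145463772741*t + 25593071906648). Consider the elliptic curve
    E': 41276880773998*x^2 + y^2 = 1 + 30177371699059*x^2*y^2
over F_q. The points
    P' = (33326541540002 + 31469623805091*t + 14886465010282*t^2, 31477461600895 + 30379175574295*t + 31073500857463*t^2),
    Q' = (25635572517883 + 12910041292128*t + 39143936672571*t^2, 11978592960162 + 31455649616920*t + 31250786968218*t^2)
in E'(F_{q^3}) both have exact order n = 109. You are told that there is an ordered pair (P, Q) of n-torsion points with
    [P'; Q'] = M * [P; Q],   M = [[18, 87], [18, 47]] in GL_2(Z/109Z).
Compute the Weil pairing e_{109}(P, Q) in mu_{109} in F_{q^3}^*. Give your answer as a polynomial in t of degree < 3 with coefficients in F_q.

24802524130762 + 8475136581758*t + 10687666043574*t^2

Alternating bilinearity on E[109] (values in mu_{109} in F_{43995785183633^3}) gives e(P',Q') = e(P,Q)^det(M).
18*47 - 87*18 = -720; reduced mod 109: det = 43, inverse 71.
Map (x,y)_Ed via u=(1+y)/(1-y), v=(1+y)/((1-y)x) to Montgomery A=42411818216277,B=20431276260074; then to (a',b')=(19643929700947,33970380282719).
Run Miller on y^2=x^3+19643929700947*x+33970380282719 over F_{43995785183633}: ladder 1101101 (7 bits); e = f_P(D_Q)/f_Q(D_P).
So e_{109}(P',Q') = 5472871304297 + 9444392078029*t + 30353414605472*t^2.
Raise to 71: e(P,Q) = 24802524130762 + 8475136581758*t + 10687666043574*t^2 in mu_{109}.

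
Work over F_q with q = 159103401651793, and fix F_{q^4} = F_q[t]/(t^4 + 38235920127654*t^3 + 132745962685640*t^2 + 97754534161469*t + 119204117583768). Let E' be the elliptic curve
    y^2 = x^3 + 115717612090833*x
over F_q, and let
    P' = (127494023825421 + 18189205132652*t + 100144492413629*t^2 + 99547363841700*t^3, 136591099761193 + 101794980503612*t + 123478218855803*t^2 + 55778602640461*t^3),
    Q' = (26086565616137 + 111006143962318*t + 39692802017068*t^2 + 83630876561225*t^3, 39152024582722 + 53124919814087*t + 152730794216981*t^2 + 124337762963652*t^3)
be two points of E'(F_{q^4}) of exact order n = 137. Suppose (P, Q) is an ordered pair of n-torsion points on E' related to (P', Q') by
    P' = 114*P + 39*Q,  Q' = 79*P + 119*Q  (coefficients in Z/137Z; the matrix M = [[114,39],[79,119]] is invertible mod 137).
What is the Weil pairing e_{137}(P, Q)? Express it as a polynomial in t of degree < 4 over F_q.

122868760282909 + 95368427132295*t + 65591415316377*t^2 + 85512205120107*t^3

e_{137} is bilinear + alternating on E[137], so e_{137}(114*P + 39*Q, 79*P + 119*Q) = e_{137}(P,Q)^(114*119-39*79).
Hence e(P,Q) = e(P',Q')^{122} where 122 = 73^{-1} mod 137.
Double-and-add over 10001001: 8-1 doublings, 3-1 additions; each step l_{T,T}/v_{2T} or l_{T,P'}/v at Q'+S for random S.
f_P(D_Q)/f_Q(D_P) = 74452411658712 + 48204350215264*t + 5527898099183*t^2 + 89707511163537*t^3.
Thus e_{137}(P,Q) = 122868760282909 + 95368427132295*t + 65591415316377*t^2 + 85512205120107*t^3.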